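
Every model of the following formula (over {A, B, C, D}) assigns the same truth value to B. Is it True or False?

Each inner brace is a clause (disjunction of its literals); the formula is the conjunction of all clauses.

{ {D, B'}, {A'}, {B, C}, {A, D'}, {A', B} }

False

Suppose B = 1.
The clause (D) is unit, so D = 1.
The clause (A') is unit, so A = 0.
Now (A) is unsatisfied and unit — conflict.
So every satisfying assignment has B = False.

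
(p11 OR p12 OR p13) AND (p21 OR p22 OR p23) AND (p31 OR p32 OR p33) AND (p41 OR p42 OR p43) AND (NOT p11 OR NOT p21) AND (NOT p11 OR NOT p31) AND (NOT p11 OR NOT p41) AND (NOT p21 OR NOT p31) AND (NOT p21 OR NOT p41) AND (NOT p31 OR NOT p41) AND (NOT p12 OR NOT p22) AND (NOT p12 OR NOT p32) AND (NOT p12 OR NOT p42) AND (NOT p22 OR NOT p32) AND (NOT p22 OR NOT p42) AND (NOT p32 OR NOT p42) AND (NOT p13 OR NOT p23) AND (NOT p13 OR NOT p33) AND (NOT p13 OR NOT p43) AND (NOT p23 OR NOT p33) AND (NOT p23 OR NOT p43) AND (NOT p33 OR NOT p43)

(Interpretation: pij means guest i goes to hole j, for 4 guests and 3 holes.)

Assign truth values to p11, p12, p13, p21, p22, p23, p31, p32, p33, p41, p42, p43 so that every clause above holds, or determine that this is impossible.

UNSATISFIABLE

Suppose p11 = false.
Suppose p12 = true.
From the singleton clause (NOT p22), p22 = false.
From the singleton clause (NOT p32), p32 = false.
From the singleton clause (NOT p42), p42 = false.
Suppose p21 = true.
From the singleton clause (NOT p31), p31 = false.
From the singleton clause (p33), p33 = true.
From the singleton clause (NOT p41), p41 = false.
From the singleton clause (p43), p43 = true.
That conflicts with the unit clause (NOT p43).
Undo p21 and try p21 = false.
From the singleton clause (p23), p23 = true.
From the singleton clause (NOT p13), p13 = false.
From the singleton clause (NOT p33), p33 = false.
From the singleton clause (p31), p31 = true.
From the singleton clause (NOT p41), p41 = false.
From the singleton clause (p43), p43 = true.
That conflicts with the unit clause (NOT p43).
Both values of p21 lead to a conflict.
Undo p12 and try p12 = false.
From the singleton clause (p13), p13 = true.
From the singleton clause (NOT p23), p23 = false.
From the singleton clause (NOT p33), p33 = false.
From the singleton clause (NOT p43), p43 = false.
Suppose p21 = true.
From the singleton clause (NOT p31), p31 = false.
From the singleton clause (p32), p32 = true.
From the singleton clause (NOT p41), p41 = false.
From the singleton clause (p42), p42 = true.
That conflicts with the unit clause (NOT p42).
Undo p21 and try p21 = false.
From the singleton clause (p22), p22 = true.
From the singleton clause (NOT p32), p32 = false.
From the singleton clause (p31), p31 = true.
From the singleton clause (NOT p41), p41 = false.
From the singleton clause (p42), p42 = true.
That conflicts with the unit clause (NOT p42).
Both values of p21 lead to a conflict.
Both values of p12 lead to a conflict.
Undo p11 and try p11 = true.
From the singleton clause (NOT p21), p21 = false.
From the singleton clause (NOT p31), p31 = false.
From the singleton clause (NOT p41), p41 = false.
Suppose p22 = true.
From the singleton clause (NOT p12), p12 = false.
From the singleton clause (NOT p32), p32 = false.
From the singleton clause (p33), p33 = true.
From the singleton clause (NOT p42), p42 = false.
From the singleton clause (p43), p43 = true.
That conflicts with the unit clause (NOT p43).
Undo p22 and try p22 = false.
From the singleton clause (p23), p23 = true.
From the singleton clause (NOT p13), p13 = false.
From the singleton clause (NOT p33), p33 = false.
From the singleton clause (p32), p32 = true.
From the singleton clause (NOT p12), p12 = false.
From the singleton clause (NOT p42), p42 = false.
From the singleton clause (p43), p43 = true.
That conflicts with the unit clause (NOT p43).
Both values of p22 lead to a conflict.
Both values of p11 lead to a conflict.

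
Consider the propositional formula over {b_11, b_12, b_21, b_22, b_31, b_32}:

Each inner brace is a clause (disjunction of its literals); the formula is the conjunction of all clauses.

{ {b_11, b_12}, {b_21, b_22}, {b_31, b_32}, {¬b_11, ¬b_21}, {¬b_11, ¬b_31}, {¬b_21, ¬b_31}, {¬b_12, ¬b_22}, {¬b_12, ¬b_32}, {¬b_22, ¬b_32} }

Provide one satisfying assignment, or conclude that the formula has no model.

UNSATISFIABLE

Case b_11 = True:
The clause (¬b_21) is unit, so b_21 = False.
The clause (b_22) is unit, so b_22 = True.
The clause (¬b_31) is unit, so b_31 = False.
The clause (b_32) is unit, so b_32 = True.
Now (¬b_32) is unsatisfied and unit — conflict.
That branch fails; take b_11 = False instead.
The clause (b_12) is unit, so b_12 = True.
The clause (¬b_22) is unit, so b_22 = False.
The clause (b_21) is unit, so b_21 = True.
The clause (¬b_31) is unit, so b_31 = False.
The clause (b_32) is unit, so b_32 = True.
Now (¬b_32) is unsatisfied and unit — conflict.
Neither b_11 = True nor b_11 = False works.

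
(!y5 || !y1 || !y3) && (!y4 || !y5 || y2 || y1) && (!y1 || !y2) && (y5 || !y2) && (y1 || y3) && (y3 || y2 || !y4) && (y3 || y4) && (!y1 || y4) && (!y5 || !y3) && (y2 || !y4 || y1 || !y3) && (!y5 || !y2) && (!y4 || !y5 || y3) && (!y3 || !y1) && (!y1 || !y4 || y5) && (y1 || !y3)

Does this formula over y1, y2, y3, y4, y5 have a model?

No

Branch on y1: set y1 = false.
(y3) alone gives y3 = true.
But (!y3) is also a unit clause — contradiction.
That branch fails; take y1 = true instead.
(!y2) alone gives y2 = false.
(y4) alone gives y4 = true.
(y3) alone gives y3 = true.
But (!y3) is also a unit clause — contradiction.
Neither y1 = true nor y1 = false works.
No assignment satisfies every clause.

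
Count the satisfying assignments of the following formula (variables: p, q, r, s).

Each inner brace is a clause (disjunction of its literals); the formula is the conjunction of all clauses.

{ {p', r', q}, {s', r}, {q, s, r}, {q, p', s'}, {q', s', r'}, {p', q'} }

There are 2^4 = 16 truth assignments over (p, q, r, s).
Check each against the 6 clauses (columns in the order p, q, r, s):
  F F F F  ✗ fails (q + s + r)
  F F F T  ✗ fails (s' + r)
  F F T F  ✓ satisfies all
  F F T T  ✓ satisfies all
  F T F F  ✓ satisfies all
  F T F T  ✗ fails (s' + r)
  F T T F  ✓ satisfies all
  F T T T  ✗ fails (q' + s' + r')
  T F F F  ✗ fails (q + s + r)
  T F F T  ✗ fails (s' + r)
  T F T F  ✗ fails (p' + r' + q)
  T F T T  ✗ fails (p' + r' + q)
  T T F F  ✗ fails (p' + q')
  T T F T  ✗ fails (s' + r)
  T T T F  ✗ fails (p' + q')
  T T T T  ✗ fails (q' + s' + r')
4 of the 16 rows are models.

4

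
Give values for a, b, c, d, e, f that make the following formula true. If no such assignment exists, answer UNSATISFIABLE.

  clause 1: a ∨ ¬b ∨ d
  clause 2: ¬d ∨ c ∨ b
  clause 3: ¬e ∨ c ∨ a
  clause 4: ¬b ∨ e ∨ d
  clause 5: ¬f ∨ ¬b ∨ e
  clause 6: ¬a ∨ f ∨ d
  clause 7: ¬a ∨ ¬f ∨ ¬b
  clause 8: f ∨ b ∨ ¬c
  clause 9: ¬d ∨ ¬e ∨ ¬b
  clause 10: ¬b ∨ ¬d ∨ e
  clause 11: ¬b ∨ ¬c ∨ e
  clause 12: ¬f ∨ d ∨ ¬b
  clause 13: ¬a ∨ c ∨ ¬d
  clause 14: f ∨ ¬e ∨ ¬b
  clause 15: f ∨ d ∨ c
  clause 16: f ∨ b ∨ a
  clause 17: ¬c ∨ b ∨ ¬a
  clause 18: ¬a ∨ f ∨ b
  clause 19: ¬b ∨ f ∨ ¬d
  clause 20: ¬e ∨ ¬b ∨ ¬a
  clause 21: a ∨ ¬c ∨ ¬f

Case a = True:
Case f = True:
Unit clause (¬b) forces b = False.
Unit clause (¬c) forces c = False.
Unit clause (¬d) forces d = False.
Every clause is now satisfied; e is unconstrained.

a: True; b: False; c: False; d: False; e: True; f: True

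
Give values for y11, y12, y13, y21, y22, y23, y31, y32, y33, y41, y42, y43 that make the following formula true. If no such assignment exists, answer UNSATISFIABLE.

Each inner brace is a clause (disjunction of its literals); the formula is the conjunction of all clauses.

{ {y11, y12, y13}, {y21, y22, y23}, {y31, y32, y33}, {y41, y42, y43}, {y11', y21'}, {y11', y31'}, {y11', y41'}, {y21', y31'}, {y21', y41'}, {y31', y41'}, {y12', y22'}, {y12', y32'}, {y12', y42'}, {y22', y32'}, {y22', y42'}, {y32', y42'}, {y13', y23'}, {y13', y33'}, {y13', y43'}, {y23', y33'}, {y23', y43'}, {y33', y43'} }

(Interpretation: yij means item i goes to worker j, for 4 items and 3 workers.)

Suppose y11 = 0.
Suppose y12 = 1.
From the singleton clause (y22'), y22 = 0.
From the singleton clause (y32'), y32 = 0.
From the singleton clause (y42'), y42 = 0.
Suppose y21 = 1.
From the singleton clause (y31'), y31 = 0.
From the singleton clause (y33), y33 = 1.
From the singleton clause (y41'), y41 = 0.
From the singleton clause (y43), y43 = 1.
But (y43') is also a unit clause — contradiction.
Backtrack on y21: now try y21 = 0.
From the singleton clause (y23), y23 = 1.
From the singleton clause (y13'), y13 = 0.
From the singleton clause (y33'), y33 = 0.
From the singleton clause (y31), y31 = 1.
From the singleton clause (y41'), y41 = 0.
From the singleton clause (y43), y43 = 1.
But (y43') is also a unit clause — contradiction.
Both values of y21 lead to a conflict.
Backtrack on y12: now try y12 = 0.
From the singleton clause (y13), y13 = 1.
From the singleton clause (y23'), y23 = 0.
From the singleton clause (y33'), y33 = 0.
From the singleton clause (y43'), y43 = 0.
Suppose y21 = 1.
From the singleton clause (y31'), y31 = 0.
From the singleton clause (y32), y32 = 1.
From the singleton clause (y41'), y41 = 0.
From the singleton clause (y42), y42 = 1.
But (y42') is also a unit clause — contradiction.
Backtrack on y21: now try y21 = 0.
From the singleton clause (y22), y22 = 1.
From the singleton clause (y32'), y32 = 0.
From the singleton clause (y31), y31 = 1.
From the singleton clause (y41'), y41 = 0.
From the singleton clause (y42), y42 = 1.
But (y42') is also a unit clause — contradiction.
Both values of y21 lead to a conflict.
Both values of y12 lead to a conflict.
Backtrack on y11: now try y11 = 1.
From the singleton clause (y21'), y21 = 0.
From the singleton clause (y31'), y31 = 0.
From the singleton clause (y41'), y41 = 0.
Suppose y22 = 1.
From the singleton clause (y12'), y12 = 0.
From the singleton clause (y32'), y32 = 0.
From the singleton clause (y33), y33 = 1.
From the singleton clause (y42'), y42 = 0.
From the singleton clause (y43), y43 = 1.
But (y43') is also a unit clause — contradiction.
Backtrack on y22: now try y22 = 0.
From the singleton clause (y23), y23 = 1.
From the singleton clause (y13'), y13 = 0.
From the singleton clause (y33'), y33 = 0.
From the singleton clause (y32), y32 = 1.
From the singleton clause (y12'), y12 = 0.
From the singleton clause (y42'), y42 = 0.
From the singleton clause (y43), y43 = 1.
But (y43') is also a unit clause — contradiction.
Both values of y22 lead to a conflict.
Both values of y11 lead to a conflict.

UNSATISFIABLE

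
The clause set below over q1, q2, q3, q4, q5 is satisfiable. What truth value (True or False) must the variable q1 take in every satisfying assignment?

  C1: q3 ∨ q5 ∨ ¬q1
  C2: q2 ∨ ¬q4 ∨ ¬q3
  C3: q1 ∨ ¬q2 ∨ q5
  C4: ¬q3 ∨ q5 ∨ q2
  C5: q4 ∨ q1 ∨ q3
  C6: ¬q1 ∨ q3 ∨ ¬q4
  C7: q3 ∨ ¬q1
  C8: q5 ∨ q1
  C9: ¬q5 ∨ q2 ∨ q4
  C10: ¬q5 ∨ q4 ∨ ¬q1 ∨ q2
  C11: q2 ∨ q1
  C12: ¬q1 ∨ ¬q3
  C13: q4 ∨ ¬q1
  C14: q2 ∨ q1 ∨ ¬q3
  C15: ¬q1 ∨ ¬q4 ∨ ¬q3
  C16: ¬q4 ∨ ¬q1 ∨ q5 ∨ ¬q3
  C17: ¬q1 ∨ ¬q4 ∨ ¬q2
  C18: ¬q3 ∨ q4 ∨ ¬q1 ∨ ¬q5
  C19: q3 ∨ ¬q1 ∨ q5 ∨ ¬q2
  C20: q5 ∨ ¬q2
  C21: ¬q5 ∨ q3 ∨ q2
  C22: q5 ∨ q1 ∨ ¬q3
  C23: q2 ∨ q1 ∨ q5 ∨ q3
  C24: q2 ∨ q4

False

Suppose q1 = True.
(q3) alone gives q3 = True.
That conflicts with the unit clause (¬q3).
So every satisfying assignment has q1 = False.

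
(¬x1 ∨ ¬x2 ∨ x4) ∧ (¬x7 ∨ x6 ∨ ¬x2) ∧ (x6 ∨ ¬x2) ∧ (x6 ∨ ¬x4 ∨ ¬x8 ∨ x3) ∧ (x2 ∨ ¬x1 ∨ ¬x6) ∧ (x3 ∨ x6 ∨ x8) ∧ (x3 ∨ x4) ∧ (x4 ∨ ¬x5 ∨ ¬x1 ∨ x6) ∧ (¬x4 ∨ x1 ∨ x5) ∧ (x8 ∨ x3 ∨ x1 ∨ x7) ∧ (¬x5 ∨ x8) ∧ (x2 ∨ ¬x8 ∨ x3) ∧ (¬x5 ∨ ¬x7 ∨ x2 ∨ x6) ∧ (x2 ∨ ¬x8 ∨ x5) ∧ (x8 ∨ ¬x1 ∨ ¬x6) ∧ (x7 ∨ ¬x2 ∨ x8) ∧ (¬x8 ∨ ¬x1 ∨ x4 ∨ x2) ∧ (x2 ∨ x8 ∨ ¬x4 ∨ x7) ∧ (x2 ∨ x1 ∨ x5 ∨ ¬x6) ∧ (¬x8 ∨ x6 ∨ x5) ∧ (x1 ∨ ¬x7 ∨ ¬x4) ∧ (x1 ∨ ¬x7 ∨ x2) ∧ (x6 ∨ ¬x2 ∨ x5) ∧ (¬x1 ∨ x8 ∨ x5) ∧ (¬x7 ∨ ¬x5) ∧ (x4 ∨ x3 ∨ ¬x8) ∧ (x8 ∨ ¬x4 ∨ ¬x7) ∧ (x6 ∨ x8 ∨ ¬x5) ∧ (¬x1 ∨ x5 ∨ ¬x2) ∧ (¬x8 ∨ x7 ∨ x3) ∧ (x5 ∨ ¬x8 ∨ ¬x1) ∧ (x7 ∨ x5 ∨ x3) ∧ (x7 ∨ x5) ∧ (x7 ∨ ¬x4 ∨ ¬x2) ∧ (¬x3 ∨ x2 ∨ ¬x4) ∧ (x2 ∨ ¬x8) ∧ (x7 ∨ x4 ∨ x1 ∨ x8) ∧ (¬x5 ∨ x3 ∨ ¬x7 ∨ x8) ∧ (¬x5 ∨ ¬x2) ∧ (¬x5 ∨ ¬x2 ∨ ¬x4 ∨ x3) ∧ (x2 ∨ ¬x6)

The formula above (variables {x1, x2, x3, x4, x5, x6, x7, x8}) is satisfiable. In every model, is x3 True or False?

True

Suppose x3 = False.
The clause (x4) is unit, so x4 = True.
Try x6 = True.
The clause (x2) is unit, so x2 = True.
The clause (x7) is unit, so x7 = True.
The clause (x1) is unit, so x1 = True.
The clause (x8) is unit, so x8 = True.
The clause (¬x5) is unit, so x5 = False.
That conflicts with the unit clause (x5).
Undo x6 and try x6 = False.
The clause (¬x2) is unit, so x2 = False.
The clause (¬x8) is unit, so x8 = False.
That conflicts with the unit clause (x8).
Both values of x6 lead to a conflict.
So every satisfying assignment has x3 = True.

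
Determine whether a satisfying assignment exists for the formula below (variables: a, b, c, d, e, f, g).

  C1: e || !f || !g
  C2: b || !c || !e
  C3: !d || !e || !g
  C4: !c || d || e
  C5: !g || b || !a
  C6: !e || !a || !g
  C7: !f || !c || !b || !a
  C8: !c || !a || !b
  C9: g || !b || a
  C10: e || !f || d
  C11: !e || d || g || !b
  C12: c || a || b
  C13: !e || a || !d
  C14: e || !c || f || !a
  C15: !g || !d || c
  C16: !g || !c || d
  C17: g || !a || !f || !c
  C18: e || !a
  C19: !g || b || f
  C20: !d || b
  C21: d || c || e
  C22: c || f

Yes, satisfiable

Try e = true.
Try b = false.
(!c) alone gives c = false.
(a) alone gives a = true.
(!g) alone gives g = false.
(!d) alone gives d = false.
(f) alone gives f = true.
All clauses are satisfied.
A satisfying assignment: a ↦ true, b ↦ false, c ↦ false, d ↦ false, e ↦ true, f ↦ true, g ↦ false.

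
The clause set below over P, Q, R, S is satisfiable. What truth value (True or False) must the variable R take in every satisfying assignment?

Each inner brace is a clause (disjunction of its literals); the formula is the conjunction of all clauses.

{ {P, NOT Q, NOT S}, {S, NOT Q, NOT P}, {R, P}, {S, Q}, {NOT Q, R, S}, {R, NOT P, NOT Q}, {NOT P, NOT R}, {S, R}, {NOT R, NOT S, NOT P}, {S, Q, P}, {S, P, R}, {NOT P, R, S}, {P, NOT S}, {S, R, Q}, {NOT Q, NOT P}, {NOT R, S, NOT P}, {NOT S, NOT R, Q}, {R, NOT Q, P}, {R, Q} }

True

Suppose R = false.
Unit clause (P) forces P = true.
Unit clause (NOT Q) forces Q = false.
But (Q) is also a unit clause — contradiction.
So every satisfying assignment has R = True.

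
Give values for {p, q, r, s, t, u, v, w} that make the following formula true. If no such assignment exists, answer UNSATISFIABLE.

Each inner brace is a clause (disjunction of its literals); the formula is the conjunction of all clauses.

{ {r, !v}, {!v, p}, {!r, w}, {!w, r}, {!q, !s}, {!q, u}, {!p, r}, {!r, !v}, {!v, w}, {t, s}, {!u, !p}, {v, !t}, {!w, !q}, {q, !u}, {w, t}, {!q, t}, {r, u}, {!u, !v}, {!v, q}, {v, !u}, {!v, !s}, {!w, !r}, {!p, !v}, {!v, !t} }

Case r = true:
The clause (w) is unit, so w = true.
Now (!w) is unsatisfied and unit — conflict.
Backtrack on r: now try r = false.
The clause (!v) is unit, so v = false.
The clause (!w) is unit, so w = false.
The clause (!p) is unit, so p = false.
The clause (!t) is unit, so t = false.
Now (t) is unsatisfied and unit — conflict.
Either choice for r ends in contradiction.

UNSATISFIABLE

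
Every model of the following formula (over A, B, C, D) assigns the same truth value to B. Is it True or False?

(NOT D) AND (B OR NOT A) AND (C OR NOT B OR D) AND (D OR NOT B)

Suppose B = true.
(NOT D) alone gives D = false.
That conflicts with the unit clause (D).
So every satisfying assignment has B = False.

False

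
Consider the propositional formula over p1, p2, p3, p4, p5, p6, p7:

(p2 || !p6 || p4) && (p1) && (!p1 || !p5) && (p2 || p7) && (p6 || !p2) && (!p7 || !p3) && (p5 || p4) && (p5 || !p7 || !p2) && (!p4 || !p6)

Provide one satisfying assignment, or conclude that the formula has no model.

Unit clause (p1) forces p1 = true.
Unit clause (!p5) forces p5 = false.
Unit clause (p4) forces p4 = true.
Unit clause (!p6) forces p6 = false.
Unit clause (!p2) forces p2 = false.
Unit clause (p7) forces p7 = true.
Unit clause (!p3) forces p3 = false.
This assignment satisfies each clause.

p1=true, p2=false, p3=false, p4=true, p5=false, p6=false, p7=true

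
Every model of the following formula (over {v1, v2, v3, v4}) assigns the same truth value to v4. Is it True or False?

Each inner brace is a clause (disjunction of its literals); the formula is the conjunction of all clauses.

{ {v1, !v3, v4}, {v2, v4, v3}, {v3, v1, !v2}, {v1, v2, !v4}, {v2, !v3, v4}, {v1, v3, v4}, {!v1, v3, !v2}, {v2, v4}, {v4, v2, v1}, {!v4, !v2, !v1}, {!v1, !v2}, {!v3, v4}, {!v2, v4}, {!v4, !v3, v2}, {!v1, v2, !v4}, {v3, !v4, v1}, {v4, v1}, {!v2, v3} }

Suppose v4 = false.
(v2) alone gives v2 = true.
That conflicts with the unit clause (!v2).
So every satisfying assignment has v4 = True.

True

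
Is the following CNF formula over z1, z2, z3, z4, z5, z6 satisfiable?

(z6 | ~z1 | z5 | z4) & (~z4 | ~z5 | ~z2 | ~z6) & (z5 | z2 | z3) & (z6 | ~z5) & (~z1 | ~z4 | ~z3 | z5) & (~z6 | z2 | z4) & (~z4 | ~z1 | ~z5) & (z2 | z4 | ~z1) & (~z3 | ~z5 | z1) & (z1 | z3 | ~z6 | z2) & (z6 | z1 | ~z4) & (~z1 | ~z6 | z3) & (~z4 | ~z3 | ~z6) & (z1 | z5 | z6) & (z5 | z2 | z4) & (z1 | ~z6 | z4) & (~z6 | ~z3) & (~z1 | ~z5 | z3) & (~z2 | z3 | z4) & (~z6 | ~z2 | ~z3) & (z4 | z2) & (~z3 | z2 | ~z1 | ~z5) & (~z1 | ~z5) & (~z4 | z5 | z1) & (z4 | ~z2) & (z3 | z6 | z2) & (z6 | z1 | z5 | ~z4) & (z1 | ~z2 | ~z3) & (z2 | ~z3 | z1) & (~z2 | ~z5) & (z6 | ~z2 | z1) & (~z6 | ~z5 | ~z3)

Satisfiable

Suppose z6 = 0.
The clause (~z5) is unit, so z5 = 0.
The clause (z1) is unit, so z1 = 1.
The clause (z4) is unit, so z4 = 1.
The clause (~z3) is unit, so z3 = 0.
The clause (z2) is unit, so z2 = 1.
Every clause now holds.
A satisfying assignment: z1=1; z2=1; z3=0; z4=1; z5=0; z6=0.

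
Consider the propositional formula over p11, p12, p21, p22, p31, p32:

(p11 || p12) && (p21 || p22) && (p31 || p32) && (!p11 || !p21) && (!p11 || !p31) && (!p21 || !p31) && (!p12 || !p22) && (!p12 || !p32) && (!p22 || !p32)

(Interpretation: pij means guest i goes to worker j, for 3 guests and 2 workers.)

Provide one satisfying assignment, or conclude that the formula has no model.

Case p11 = true:
From the singleton clause (!p21), p21 = false.
From the singleton clause (p22), p22 = true.
From the singleton clause (!p31), p31 = false.
From the singleton clause (p32), p32 = true.
Now (!p32) is unsatisfied and unit — conflict.
Backtrack on p11: now try p11 = false.
From the singleton clause (p12), p12 = true.
From the singleton clause (!p22), p22 = false.
From the singleton clause (p21), p21 = true.
From the singleton clause (!p31), p31 = false.
From the singleton clause (p32), p32 = true.
Now (!p32) is unsatisfied and unit — conflict.
Both values of p11 lead to a conflict.

UNSATISFIABLE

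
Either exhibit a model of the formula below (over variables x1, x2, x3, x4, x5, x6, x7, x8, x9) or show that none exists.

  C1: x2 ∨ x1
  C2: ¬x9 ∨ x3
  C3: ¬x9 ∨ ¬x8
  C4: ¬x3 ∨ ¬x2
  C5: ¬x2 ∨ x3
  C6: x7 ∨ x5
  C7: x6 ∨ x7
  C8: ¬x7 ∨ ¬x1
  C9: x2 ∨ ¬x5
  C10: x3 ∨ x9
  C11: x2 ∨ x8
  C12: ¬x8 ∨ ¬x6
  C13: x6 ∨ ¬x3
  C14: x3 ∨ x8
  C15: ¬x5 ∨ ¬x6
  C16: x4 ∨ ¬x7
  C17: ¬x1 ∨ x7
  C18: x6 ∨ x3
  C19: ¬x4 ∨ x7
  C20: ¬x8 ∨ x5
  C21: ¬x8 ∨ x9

UNSATISFIABLE

Case x2 = True:
Unit clause (¬x3) forces x3 = False.
But (x3) is also a unit clause — contradiction.
So x2 must be the other value — set x2 = False.
Unit clause (x1) forces x1 = True.
Unit clause (¬x7) forces x7 = False.
But (x7) is also a unit clause — contradiction.
Either choice for x2 ends in contradiction.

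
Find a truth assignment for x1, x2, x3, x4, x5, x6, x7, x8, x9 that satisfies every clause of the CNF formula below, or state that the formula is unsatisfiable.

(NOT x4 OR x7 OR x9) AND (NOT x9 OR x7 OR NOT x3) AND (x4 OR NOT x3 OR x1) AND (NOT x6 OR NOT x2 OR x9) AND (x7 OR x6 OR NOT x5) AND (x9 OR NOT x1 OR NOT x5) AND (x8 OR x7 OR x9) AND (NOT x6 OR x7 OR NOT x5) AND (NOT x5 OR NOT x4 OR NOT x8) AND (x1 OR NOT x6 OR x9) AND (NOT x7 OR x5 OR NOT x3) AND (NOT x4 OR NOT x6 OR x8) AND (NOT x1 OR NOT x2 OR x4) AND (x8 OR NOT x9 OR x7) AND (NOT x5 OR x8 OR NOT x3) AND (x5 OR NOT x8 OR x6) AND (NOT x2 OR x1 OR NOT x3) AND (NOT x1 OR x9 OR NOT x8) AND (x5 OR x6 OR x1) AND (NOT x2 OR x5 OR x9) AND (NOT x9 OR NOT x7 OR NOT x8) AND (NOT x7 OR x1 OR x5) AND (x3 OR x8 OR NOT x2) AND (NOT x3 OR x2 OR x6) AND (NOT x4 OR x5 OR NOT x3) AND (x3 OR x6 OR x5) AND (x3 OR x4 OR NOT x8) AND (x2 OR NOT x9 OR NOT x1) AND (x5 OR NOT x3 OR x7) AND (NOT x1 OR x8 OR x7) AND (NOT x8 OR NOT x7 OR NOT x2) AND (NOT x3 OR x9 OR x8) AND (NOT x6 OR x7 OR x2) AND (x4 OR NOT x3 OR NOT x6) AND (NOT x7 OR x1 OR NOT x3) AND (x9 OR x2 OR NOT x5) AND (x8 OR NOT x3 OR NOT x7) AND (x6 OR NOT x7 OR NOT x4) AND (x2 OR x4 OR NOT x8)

Suppose x4 = false.
Suppose x3 = false.
Unit clause (NOT x8) forces x8 = false.
Unit clause (NOT x2) forces x2 = false.
Suppose x7 = true.
Suppose x1 = false.
Unit clause (x5) forces x5 = true.
Unit clause (x9) forces x9 = true.
Every clause is now satisfied; x6 is unconstrained.

x1=false; x2=false; x3=false; x4=false; x5=true; x6=false; x7=true; x8=false; x9=true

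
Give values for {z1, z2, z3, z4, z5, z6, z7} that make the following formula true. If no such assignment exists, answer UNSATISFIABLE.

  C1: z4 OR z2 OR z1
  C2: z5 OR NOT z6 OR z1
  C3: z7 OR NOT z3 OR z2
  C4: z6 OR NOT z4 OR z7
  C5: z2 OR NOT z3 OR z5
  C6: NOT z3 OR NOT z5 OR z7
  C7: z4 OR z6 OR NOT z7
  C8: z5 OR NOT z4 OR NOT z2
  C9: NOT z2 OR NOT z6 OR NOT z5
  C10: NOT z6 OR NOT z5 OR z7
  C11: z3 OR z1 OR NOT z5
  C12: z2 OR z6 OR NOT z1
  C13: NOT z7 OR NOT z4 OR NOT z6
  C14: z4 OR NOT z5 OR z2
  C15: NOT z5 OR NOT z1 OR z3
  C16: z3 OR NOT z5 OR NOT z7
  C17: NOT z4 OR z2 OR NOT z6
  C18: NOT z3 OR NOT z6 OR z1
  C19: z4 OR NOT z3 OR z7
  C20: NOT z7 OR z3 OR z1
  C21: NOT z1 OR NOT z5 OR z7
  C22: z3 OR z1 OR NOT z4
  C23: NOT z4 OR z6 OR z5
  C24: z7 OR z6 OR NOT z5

z1: true, z2: true, z3: false, z4: false, z5: false, z6: true, z7: true

Branch on z4: set z4 = false.
Branch on z2: set z2 = true.
Branch on z6: set z6 = true.
Unit clause (NOT z5) forces z5 = false.
Unit clause (z1) forces z1 = true.
Branch on z3: set z3 = false.
All clauses hold; z7 can take either value.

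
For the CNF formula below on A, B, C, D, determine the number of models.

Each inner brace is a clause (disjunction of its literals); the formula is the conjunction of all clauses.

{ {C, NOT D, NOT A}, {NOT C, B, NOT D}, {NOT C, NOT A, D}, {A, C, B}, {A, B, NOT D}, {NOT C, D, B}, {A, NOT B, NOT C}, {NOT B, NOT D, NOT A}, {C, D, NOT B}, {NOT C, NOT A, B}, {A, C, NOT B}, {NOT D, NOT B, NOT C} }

There are 2^4 = 16 truth assignments over (A, B, C, D).
Split on A. With A = true, the clauses containing A are satisfied and NOT A drops from the rest; 1 of the 2^3 = 8 assignments to the other variables satisfy what remains.
With A = false, by the same count on the reduced clause set, 0 assignments work.
(One model: A=T, B=F, C=F, D=F.)
Total: 1 + 0 = 1.

1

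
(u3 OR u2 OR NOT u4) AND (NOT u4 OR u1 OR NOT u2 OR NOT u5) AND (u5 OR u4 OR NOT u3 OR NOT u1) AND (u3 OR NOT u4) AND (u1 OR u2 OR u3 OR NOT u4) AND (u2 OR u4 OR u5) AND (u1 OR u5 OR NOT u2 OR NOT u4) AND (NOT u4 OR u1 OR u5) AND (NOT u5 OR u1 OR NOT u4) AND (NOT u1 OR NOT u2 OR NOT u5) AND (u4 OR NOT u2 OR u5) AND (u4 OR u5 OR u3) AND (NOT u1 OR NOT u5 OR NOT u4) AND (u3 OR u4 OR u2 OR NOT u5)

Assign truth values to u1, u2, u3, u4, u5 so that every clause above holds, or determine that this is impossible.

u1 ↦ false, u2 ↦ false, u3 ↦ true, u4 ↦ false, u5 ↦ true

Branch on u3: set u3 = true.
Branch on u5: set u5 = true.
Branch on u1: set u1 = false.
From the singleton clause (NOT u4), u4 = false.
All clauses hold; u2 can take either value.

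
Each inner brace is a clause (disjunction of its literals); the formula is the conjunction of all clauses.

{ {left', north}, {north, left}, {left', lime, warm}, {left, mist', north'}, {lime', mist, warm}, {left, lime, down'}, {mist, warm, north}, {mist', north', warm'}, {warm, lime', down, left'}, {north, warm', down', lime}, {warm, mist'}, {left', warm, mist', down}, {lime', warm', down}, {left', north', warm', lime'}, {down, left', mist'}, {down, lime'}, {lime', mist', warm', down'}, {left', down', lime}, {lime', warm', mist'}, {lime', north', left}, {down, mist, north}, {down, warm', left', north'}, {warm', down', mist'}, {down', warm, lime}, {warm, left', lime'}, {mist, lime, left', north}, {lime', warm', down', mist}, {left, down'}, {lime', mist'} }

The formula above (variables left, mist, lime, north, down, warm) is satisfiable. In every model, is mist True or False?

Suppose mist = 1.
Unit clause (warm) forces warm = 1.
Unit clause (north') forces north = 0.
Unit clause (left') forces left = 0.
That conflicts with the unit clause (left).
So every satisfying assignment has mist = False.

False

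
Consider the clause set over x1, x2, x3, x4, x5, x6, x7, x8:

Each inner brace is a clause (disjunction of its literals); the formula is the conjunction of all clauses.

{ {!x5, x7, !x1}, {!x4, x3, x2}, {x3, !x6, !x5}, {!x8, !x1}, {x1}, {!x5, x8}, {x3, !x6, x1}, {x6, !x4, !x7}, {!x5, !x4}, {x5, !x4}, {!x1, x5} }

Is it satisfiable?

Unsatisfiable

(x1) alone gives x1 = true.
(!x8) alone gives x8 = false.
(!x5) alone gives x5 = false.
That conflicts with the unit clause (x5).
No assignment satisfies every clause.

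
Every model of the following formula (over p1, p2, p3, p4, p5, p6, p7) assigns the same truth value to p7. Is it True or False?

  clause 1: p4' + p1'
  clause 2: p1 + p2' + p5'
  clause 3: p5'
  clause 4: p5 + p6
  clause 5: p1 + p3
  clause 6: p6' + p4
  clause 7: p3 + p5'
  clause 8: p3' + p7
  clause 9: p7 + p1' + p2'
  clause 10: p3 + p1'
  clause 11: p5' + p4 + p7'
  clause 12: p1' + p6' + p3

True

Suppose p7 = 0.
Unit clause (p5') forces p5 = 0.
Unit clause (p6) forces p6 = 1.
Unit clause (p4) forces p4 = 1.
Unit clause (p1') forces p1 = 0.
Unit clause (p3) forces p3 = 1.
Now (p3') is unsatisfied and unit — conflict.
So every satisfying assignment has p7 = True.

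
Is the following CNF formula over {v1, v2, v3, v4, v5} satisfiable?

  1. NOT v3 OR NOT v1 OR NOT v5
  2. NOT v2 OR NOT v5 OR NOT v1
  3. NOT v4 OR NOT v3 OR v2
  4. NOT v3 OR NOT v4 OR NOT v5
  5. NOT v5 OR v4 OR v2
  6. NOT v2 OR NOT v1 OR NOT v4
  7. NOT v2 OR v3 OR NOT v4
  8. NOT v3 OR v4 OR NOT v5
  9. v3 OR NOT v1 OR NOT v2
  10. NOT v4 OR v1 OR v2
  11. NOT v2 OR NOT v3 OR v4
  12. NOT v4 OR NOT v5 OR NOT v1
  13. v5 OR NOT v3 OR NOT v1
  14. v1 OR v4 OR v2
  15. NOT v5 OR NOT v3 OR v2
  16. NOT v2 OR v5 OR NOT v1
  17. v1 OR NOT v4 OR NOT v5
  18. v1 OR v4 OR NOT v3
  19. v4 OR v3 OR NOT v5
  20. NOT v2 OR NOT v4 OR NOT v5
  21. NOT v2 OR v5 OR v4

Try v3 = false.
Try v2 = false.
Try v5 = false.
Try v4 = false.
(v1) alone gives v1 = true.
All clauses are satisfied.
A satisfying assignment: v1 ↦ true,  v2 ↦ false,  v3 ↦ false,  v4 ↦ false,  v5 ↦ false.

Satisfiable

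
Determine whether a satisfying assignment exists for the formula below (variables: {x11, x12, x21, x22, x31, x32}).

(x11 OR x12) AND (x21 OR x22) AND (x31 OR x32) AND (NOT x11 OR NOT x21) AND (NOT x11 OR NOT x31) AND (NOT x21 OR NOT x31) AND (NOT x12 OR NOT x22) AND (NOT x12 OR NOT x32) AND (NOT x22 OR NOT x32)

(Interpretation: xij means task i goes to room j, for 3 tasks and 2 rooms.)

Suppose x11 = true.
From the singleton clause (NOT x21), x21 = false.
From the singleton clause (x22), x22 = true.
From the singleton clause (NOT x31), x31 = false.
From the singleton clause (x32), x32 = true.
Now (NOT x32) is unsatisfied and unit — conflict.
Backtrack on x11: now try x11 = false.
From the singleton clause (x12), x12 = true.
From the singleton clause (NOT x22), x22 = false.
From the singleton clause (x21), x21 = true.
From the singleton clause (NOT x31), x31 = false.
From the singleton clause (x32), x32 = true.
Now (NOT x32) is unsatisfied and unit — conflict.
Either choice for x11 ends in contradiction.
No assignment satisfies every clause.

No, unsatisfiable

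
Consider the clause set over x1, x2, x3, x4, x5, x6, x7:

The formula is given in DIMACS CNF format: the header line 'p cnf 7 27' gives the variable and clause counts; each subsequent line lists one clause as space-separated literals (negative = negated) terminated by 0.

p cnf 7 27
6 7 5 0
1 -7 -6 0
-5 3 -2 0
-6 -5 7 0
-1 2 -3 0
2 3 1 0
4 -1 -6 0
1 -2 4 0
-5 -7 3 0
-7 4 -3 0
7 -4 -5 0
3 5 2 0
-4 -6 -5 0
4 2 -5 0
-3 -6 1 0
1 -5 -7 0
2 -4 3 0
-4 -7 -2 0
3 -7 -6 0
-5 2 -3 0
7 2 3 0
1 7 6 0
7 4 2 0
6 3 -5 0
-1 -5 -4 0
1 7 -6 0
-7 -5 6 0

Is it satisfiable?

Branch on x6: set x6 = True.
Branch on x1: set x1 = True.
(x4) alone gives x4 = True.
(¬x5) alone gives x5 = False.
Branch on x2: set x2 = True.
(¬x7) alone gives x7 = False.
All clauses hold; x3 can take either value.
A satisfying assignment: x1 ↦ True, x2 ↦ True, x3 ↦ False, x4 ↦ True, x5 ↦ False, x6 ↦ True, x7 ↦ False.

Yes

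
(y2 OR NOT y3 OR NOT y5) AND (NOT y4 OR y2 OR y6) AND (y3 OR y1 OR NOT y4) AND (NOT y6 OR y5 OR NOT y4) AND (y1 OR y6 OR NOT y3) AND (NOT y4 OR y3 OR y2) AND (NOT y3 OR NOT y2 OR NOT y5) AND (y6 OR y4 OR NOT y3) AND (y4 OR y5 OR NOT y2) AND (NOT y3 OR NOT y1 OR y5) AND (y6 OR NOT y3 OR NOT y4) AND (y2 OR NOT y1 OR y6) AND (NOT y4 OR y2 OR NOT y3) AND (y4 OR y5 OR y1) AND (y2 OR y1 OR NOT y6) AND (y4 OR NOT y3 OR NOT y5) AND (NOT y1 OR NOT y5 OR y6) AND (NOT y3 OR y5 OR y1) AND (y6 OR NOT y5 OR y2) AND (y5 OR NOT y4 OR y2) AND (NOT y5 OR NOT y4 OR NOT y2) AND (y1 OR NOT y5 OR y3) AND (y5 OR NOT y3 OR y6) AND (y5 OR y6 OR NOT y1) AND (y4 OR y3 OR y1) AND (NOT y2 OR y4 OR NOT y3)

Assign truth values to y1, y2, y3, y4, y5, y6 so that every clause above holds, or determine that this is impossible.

Try y2 = true.
Try y3 = false.
Try y1 = true.
Try y4 = false.
Unit clause (y5) forces y5 = true.
Unit clause (y6) forces y6 = true.
This assignment satisfies each clause.

y1 ↦ true,  y2 ↦ true,  y3 ↦ false,  y4 ↦ false,  y5 ↦ true,  y6 ↦ true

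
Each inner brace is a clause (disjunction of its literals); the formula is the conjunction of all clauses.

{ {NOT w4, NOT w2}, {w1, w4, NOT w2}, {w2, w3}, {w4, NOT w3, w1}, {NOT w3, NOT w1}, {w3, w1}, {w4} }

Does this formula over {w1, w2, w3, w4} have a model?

Yes, satisfiable

From the singleton clause (w4), w4 = true.
From the singleton clause (NOT w2), w2 = false.
From the singleton clause (w3), w3 = true.
From the singleton clause (NOT w1), w1 = false.
All clauses are satisfied.
A satisfying assignment: w1: false; w2: false; w3: true; w4: true.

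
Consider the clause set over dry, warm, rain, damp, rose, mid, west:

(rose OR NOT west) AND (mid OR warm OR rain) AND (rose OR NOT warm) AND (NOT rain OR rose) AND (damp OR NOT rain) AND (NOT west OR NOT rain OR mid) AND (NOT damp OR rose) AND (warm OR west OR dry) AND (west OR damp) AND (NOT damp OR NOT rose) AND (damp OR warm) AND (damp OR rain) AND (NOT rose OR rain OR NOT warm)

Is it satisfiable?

Branch on rose: set rose = true.
The clause (NOT damp) is unit, so damp = false.
The clause (NOT rain) is unit, so rain = false.
Now (rain) is unsatisfied and unit — conflict.
Backtrack on rose: now try rose = false.
The clause (NOT west) is unit, so west = false.
The clause (NOT warm) is unit, so warm = false.
The clause (NOT rain) is unit, so rain = false.
The clause (mid) is unit, so mid = true.
The clause (NOT damp) is unit, so damp = false.
Now (damp) is unsatisfied and unit — conflict.
Neither rose = true nor rose = false works.
No assignment satisfies every clause.

No, unsatisfiable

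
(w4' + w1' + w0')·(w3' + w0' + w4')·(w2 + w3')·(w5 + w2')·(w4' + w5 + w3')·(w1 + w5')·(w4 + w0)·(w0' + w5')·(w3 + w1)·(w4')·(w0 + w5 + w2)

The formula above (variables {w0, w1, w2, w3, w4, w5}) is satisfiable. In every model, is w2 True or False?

False

Suppose w2 = 1.
Unit clause (w5) forces w5 = 1.
Unit clause (w1) forces w1 = 1.
Unit clause (w0') forces w0 = 0.
Unit clause (w4) forces w4 = 1.
Now (w4') is unsatisfied and unit — conflict.
So every satisfying assignment has w2 = False.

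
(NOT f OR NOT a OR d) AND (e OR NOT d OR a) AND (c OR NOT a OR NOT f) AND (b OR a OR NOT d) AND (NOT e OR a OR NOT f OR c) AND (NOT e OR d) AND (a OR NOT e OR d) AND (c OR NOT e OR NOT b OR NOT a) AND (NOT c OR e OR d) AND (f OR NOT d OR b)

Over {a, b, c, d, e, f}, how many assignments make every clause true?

There are 2^6 = 64 truth assignments over (a, b, c, d, e, f).
Split on f. With f = true, the clauses containing f are satisfied and NOT f drops from the rest; 7 of the 2^5 = 32 assignments to the other variables satisfy what remains.
With f = false, by the same count on the reduced clause set, 9 assignments work.
(One model: a=F, b=F, c=F, d=F, e=F, f=F.)
Total: 7 + 9 = 16.

16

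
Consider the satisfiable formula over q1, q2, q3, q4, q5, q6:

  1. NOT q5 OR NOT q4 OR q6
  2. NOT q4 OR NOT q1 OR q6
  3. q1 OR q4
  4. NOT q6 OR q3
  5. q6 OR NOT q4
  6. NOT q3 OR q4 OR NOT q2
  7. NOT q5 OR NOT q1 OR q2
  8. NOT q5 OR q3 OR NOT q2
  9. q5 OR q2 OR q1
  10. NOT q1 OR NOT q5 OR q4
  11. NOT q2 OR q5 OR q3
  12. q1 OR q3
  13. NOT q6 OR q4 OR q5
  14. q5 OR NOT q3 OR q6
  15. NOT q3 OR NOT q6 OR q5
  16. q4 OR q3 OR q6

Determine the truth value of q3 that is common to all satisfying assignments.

True

Suppose q3 = false.
The clause (NOT q6) is unit, so q6 = false.
The clause (NOT q4) is unit, so q4 = false.
But (q4) is also a unit clause — contradiction.
So every satisfying assignment has q3 = True.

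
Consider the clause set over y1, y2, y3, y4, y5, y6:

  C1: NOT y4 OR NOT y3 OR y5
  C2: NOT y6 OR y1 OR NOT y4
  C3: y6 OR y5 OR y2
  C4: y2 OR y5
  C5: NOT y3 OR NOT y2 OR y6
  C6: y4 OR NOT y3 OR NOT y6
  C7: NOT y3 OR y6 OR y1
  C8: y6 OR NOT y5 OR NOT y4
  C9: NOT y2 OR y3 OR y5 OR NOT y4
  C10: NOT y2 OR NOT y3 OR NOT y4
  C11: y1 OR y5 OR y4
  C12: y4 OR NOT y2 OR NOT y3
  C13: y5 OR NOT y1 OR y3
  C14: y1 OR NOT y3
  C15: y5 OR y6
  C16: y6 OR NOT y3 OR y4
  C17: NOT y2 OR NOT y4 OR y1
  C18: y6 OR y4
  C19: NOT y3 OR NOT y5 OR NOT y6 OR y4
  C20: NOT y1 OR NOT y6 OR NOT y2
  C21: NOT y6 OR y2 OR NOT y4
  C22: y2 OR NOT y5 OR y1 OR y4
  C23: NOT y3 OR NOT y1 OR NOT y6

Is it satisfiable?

Suppose y2 = true.
Suppose y3 = false.
Suppose y5 = true.
Suppose y6 = true.
The clause (NOT y1) is unit, so y1 = false.
The clause (NOT y4) is unit, so y4 = false.
All clauses are satisfied.
A satisfying assignment: y1=false, y2=true, y3=false, y4=false, y5=true, y6=true.

Yes, satisfiable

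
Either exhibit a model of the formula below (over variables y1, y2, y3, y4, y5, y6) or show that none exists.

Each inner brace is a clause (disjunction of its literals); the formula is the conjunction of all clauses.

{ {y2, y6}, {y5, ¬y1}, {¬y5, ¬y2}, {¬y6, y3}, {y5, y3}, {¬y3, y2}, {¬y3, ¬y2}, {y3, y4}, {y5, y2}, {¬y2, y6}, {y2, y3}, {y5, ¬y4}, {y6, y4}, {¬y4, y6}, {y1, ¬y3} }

UNSATISFIABLE

Try y2 = True.
From the singleton clause (¬y5), y5 = False.
From the singleton clause (¬y1), y1 = False.
From the singleton clause (y3), y3 = True.
But (¬y3) is also a unit clause — contradiction.
That branch fails; take y2 = False instead.
From the singleton clause (y6), y6 = True.
From the singleton clause (y3), y3 = True.
But (¬y3) is also a unit clause — contradiction.
Either choice for y2 ends in contradiction.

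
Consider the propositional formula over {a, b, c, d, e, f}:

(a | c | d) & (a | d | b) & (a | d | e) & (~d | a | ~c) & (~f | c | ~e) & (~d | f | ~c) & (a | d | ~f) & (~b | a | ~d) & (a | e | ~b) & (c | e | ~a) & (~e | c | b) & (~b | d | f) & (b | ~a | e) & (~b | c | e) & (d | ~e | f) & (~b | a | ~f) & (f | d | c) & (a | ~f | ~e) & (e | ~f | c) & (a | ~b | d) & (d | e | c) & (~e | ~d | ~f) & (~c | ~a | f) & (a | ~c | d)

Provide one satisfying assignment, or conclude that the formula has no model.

Branch on a: set a = 1.
Branch on c: set c = 1.
From the singleton clause (f), f = 1.
Branch on b: set b = 1.
Branch on e: set e = 0.
All clauses hold; d can take either value.

a ↦ 1; b ↦ 1; c ↦ 1; d ↦ 0; e ↦ 0; f ↦ 1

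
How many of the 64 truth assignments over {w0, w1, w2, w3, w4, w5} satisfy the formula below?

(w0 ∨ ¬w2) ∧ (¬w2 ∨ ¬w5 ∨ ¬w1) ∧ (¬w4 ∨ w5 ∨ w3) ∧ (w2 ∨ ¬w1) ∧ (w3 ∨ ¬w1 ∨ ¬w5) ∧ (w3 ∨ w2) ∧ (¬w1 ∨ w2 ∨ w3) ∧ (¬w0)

4

There are 2^6 = 64 truth assignments over (w0, w1, w2, w3, w4, w5).
Split on w1. With w1 = True, the clauses containing w1 are satisfied and ¬w1 drops from the rest; 0 of the 2^5 = 32 assignments to the other variables satisfy what remains.
With w1 = False, by the same count on the reduced clause set, 4 assignments work.
Total: 0 + 4 = 4.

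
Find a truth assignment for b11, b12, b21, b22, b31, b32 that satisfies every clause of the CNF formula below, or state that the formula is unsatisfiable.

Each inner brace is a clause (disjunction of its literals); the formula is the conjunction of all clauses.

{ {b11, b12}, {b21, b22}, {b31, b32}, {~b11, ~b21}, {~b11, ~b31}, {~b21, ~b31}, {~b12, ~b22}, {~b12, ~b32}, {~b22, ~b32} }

Case b11 = 1:
The clause (~b21) is unit, so b21 = 0.
The clause (b22) is unit, so b22 = 1.
The clause (~b31) is unit, so b31 = 0.
The clause (b32) is unit, so b32 = 1.
But (~b32) is also a unit clause — contradiction.
That branch fails; take b11 = 0 instead.
The clause (b12) is unit, so b12 = 1.
The clause (~b22) is unit, so b22 = 0.
The clause (b21) is unit, so b21 = 1.
The clause (~b31) is unit, so b31 = 0.
The clause (b32) is unit, so b32 = 1.
But (~b32) is also a unit clause — contradiction.
Both values of b11 lead to a conflict.

UNSATISFIABLE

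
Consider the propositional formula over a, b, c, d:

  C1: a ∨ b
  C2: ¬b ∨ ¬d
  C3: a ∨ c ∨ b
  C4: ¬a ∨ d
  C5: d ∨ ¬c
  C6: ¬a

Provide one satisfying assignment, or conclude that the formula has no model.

From the singleton clause (¬a), a = False.
From the singleton clause (b), b = True.
From the singleton clause (¬d), d = False.
From the singleton clause (¬c), c = False.
All clauses are satisfied.

a ↦ False, b ↦ True, c ↦ False, d ↦ False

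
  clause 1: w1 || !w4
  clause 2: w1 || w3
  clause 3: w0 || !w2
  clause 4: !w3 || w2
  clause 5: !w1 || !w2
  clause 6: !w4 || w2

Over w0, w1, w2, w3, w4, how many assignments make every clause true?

There are 2^5 = 32 truth assignments over (w0, w1, w2, w3, w4).
Split on w3. With w3 = true, the clauses containing w3 are satisfied and !w3 drops from the rest; 1 of the 2^4 = 16 assignments to the other variables satisfy what remains.
With w3 = false, by the same count on the reduced clause set, 2 assignments work.
Total: 1 + 2 = 3.

3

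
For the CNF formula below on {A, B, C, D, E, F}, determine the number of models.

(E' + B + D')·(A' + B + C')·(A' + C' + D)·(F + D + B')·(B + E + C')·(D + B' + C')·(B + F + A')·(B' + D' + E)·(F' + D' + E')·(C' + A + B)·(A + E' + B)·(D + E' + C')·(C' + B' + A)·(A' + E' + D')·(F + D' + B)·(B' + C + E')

8

There are 2^6 = 64 truth assignments over (A, B, C, D, E, F).
Split on C. With C = 1, the clauses containing C are satisfied and C' drops from the rest; 0 of the 2^5 = 32 assignments to the other variables satisfy what remains.
With C = 0, by the same count on the reduced clause set, 8 assignments work.
(One model: A=F, B=F, C=F, D=F, E=F, F=F.)
Total: 0 + 8 = 8.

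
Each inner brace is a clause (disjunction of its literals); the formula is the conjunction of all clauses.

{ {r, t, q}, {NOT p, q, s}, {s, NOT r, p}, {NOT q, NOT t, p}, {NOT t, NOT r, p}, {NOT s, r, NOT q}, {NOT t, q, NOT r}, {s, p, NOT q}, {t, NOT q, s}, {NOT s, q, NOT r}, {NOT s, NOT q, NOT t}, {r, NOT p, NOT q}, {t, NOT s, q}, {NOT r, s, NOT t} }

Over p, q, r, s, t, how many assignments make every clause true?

5

There are 2^5 = 32 truth assignments over (p, q, r, s, t).
Split on t. With t = true, the clauses containing t are satisfied and NOT t drops from the rest; 3 of the 2^4 = 16 assignments to the other variables satisfy what remains.
With t = false, by the same count on the reduced clause set, 2 assignments work.
Total: 3 + 2 = 5.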